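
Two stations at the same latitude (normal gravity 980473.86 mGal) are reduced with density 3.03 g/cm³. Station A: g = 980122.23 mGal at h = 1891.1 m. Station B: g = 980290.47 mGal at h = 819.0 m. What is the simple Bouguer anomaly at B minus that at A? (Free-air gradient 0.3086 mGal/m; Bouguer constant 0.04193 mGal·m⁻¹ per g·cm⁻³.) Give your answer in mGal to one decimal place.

Δg_SB(A) = 980122.23 − 980473.86 + 0.3086×1891.1 − 0.04193×3.03×1891.1 = -8.30 mGal
Δg_SB(B) = 980290.47 − 980473.86 + 0.3086×819.0 − 0.04193×3.03×819.0 = -34.70 mGal
Difference = -34.70 − (-8.30) = -26.40 mGal

-26.4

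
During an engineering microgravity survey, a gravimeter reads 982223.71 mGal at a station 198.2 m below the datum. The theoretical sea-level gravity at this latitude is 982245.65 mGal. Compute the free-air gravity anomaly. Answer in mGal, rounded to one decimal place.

Free-air correction = 0.3086 × -198.2 = -61.16 mGal
Free-air anomaly = 982223.71 − 982245.65 + (-61.16) = -83.10 mGal

-83.1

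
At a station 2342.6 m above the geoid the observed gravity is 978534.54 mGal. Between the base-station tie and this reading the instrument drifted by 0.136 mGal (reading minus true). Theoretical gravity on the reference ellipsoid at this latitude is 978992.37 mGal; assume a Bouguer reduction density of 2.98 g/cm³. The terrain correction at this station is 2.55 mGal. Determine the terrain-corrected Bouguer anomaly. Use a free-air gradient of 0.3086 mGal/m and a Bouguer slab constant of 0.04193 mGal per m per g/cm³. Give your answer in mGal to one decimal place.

Drift-corrected reading = 978534.54 − (0.136) = 978534.404 mGal
Free-air correction = 0.3086 × 2342.6 = 722.93 mGal
Free-air anomaly = 978534.404 − 978992.37 + (722.93) = 264.964 mGal
Bouguer slab correction = 0.04193 × 2.98 × 2342.6 = 292.71 mGal
Simple Bouguer anomaly = 264.964 − (292.71) = -27.746 mGal
Complete Bouguer anomaly = -27.746 + 2.55 = -25.196 mGal

-25.2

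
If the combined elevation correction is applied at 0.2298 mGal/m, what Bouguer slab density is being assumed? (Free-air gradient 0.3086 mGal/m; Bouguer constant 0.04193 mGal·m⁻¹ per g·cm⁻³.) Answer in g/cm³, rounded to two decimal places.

1.88

0.2298 = 0.3086 − 0.04193 × ρ
ρ = (0.3086 − 0.2298) / 0.04193 = 1.88 g/cm³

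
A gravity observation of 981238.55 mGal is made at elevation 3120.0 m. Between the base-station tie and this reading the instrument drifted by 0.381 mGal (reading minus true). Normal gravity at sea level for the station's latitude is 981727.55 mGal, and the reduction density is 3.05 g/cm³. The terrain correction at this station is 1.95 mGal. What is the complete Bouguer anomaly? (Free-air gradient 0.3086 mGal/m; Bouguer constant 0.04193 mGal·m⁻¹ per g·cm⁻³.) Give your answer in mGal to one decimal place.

76.4

Drift-corrected reading = 981238.55 − (0.381) = 981238.169 mGal
Free-air correction = 0.3086 × 3120.0 = 962.83 mGal
Free-air anomaly = 981238.169 − 981727.55 + (962.83) = 473.449 mGal
Bouguer slab correction = 0.04193 × 3.05 × 3120.0 = 399.01 mGal
Simple Bouguer anomaly = 473.449 − (399.01) = 74.439 mGal
Complete Bouguer anomaly = 74.439 + 1.95 = 76.389 mGal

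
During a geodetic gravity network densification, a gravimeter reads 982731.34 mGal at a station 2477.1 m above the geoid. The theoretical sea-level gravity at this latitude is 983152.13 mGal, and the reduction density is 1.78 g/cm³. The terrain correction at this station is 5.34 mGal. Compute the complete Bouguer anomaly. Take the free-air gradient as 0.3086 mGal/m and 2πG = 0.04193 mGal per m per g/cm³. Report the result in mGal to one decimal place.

Free-air correction = 0.3086 × 2477.1 = 764.43 mGal
Free-air anomaly = 982731.34 − 983152.13 + (764.43) = 343.64 mGal
Bouguer slab correction = 0.04193 × 1.78 × 2477.1 = 184.88 mGal
Simple Bouguer anomaly = 343.64 − (184.88) = 158.76 mGal
Complete Bouguer anomaly = 158.76 + 5.34 = 164.10 mGal

164.1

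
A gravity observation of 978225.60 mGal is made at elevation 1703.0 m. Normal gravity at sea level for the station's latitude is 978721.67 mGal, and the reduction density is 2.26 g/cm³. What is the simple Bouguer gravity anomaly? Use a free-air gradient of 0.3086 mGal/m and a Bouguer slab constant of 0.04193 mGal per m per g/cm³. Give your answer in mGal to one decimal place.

-131.9

Free-air correction = 0.3086 × 1703.0 = 525.55 mGal
Free-air anomaly = 978225.60 − 978721.67 + (525.55) = 29.48 mGal
Bouguer slab correction = 0.04193 × 2.26 × 1703.0 = 161.38 mGal
Simple Bouguer anomaly = 29.48 − (161.38) = -131.90 mGal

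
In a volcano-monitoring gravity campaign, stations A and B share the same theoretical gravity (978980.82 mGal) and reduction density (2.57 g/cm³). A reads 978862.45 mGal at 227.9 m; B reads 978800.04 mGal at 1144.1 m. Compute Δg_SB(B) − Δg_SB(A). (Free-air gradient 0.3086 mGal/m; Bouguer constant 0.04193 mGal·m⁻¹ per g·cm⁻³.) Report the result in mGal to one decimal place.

121.6

Δg_SB(A) = 978862.45 − 978980.82 + 0.3086×227.9 − 0.04193×2.57×227.9 = -72.60 mGal
Δg_SB(B) = 978800.04 − 978980.82 + 0.3086×1144.1 − 0.04193×2.57×1144.1 = 49.00 mGal
Difference = 49.00 − (-72.60) = 121.60 mGal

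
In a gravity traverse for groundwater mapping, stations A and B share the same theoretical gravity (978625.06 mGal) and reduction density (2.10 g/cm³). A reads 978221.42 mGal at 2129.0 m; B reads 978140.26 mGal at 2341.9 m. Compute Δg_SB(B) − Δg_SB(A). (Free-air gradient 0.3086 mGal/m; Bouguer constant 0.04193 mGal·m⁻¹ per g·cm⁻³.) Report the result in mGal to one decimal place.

-34.2

Δg_SB(A) = 978221.42 − 978625.06 + 0.3086×2129.0 − 0.04193×2.10×2129.0 = 65.90 mGal
Δg_SB(B) = 978140.26 − 978625.06 + 0.3086×2341.9 − 0.04193×2.10×2341.9 = 31.70 mGal
Difference = 31.70 − (65.90) = -34.20 mGal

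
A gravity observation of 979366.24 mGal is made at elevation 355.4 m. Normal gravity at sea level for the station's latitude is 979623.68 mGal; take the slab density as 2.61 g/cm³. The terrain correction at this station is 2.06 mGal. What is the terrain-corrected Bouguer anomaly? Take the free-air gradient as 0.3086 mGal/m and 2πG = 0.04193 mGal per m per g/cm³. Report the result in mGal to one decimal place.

Free-air correction = 0.3086 × 355.4 = 109.68 mGal
Free-air anomaly = 979366.24 − 979623.68 + (109.68) = -147.76 mGal
Bouguer slab correction = 0.04193 × 2.61 × 355.4 = 38.89 mGal
Simple Bouguer anomaly = -147.76 − (38.89) = -186.65 mGal
Complete Bouguer anomaly = -186.65 + 2.06 = -184.59 mGal

-184.6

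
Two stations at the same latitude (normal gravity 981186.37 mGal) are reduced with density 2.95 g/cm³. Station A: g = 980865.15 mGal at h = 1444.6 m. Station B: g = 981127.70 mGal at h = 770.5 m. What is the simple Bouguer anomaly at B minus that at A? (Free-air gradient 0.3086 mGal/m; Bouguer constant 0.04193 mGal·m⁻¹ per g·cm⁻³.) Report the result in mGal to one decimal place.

Δg_SB(A) = 980865.15 − 981186.37 + 0.3086×1444.6 − 0.04193×2.95×1444.6 = -54.10 mGal
Δg_SB(B) = 981127.70 − 981186.37 + 0.3086×770.5 − 0.04193×2.95×770.5 = 83.80 mGal
Difference = 83.80 − (-54.10) = 137.90 mGal

137.9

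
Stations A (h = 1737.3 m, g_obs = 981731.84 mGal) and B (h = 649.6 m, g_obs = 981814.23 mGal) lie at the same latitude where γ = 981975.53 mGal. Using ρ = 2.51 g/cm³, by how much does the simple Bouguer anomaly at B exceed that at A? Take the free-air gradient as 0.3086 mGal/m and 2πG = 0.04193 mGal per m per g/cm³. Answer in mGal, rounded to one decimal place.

Δg_SB(A) = 981731.84 − 981975.53 + 0.3086×1737.3 − 0.04193×2.51×1737.3 = 109.60 mGal
Δg_SB(B) = 981814.23 − 981975.53 + 0.3086×649.6 − 0.04193×2.51×649.6 = -29.20 mGal
Difference = -29.20 − (109.60) = -138.80 mGal

-138.8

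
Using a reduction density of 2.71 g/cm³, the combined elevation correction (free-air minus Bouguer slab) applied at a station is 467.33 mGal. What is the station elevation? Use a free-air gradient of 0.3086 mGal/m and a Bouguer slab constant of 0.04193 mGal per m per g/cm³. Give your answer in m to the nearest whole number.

2397

Combined gradient = 0.3086 − 0.04193 × 2.71 = 0.1949697 mGal/m
h = 467.33 / 0.1949697 = 2396.94 m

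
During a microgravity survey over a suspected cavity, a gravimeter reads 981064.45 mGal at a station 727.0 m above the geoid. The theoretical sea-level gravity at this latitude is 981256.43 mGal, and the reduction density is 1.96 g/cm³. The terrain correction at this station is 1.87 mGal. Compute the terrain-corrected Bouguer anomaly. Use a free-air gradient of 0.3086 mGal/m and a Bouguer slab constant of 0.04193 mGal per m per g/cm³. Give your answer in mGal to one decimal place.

Free-air correction = 0.3086 × 727.0 = 224.35 mGal
Free-air anomaly = 981064.45 − 981256.43 + (224.35) = 32.37 mGal
Bouguer slab correction = 0.04193 × 1.96 × 727.0 = 59.75 mGal
Simple Bouguer anomaly = 32.37 − (59.75) = -27.38 mGal
Complete Bouguer anomaly = -27.38 + 1.87 = -25.51 mGal

-25.5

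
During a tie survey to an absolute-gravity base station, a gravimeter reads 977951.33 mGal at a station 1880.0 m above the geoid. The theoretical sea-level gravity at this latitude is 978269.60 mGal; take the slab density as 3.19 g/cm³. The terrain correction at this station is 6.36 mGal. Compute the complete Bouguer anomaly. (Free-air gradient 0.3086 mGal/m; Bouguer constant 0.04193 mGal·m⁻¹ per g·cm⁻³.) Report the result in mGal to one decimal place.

Free-air correction = 0.3086 × 1880.0 = 580.17 mGal
Free-air anomaly = 977951.33 − 978269.60 + (580.17) = 261.90 mGal
Bouguer slab correction = 0.04193 × 3.19 × 1880.0 = 251.46 mGal
Simple Bouguer anomaly = 261.90 − (251.46) = 10.44 mGal
Complete Bouguer anomaly = 10.44 + 6.36 = 16.80 mGal

16.8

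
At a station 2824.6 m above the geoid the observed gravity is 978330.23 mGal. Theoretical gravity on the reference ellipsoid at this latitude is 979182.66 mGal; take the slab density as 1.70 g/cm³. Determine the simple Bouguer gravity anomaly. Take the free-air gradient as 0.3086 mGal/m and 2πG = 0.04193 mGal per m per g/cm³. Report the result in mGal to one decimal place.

-182.1

Free-air correction = 0.3086 × 2824.6 = 871.67 mGal
Free-air anomaly = 978330.23 − 979182.66 + (871.67) = 19.24 mGal
Bouguer slab correction = 0.04193 × 1.70 × 2824.6 = 201.34 mGal
Simple Bouguer anomaly = 19.24 − (201.34) = -182.10 mGal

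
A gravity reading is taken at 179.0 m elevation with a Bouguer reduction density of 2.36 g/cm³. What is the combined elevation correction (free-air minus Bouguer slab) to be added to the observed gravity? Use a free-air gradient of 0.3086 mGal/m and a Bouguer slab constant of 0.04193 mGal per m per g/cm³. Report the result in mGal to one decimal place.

Combined gradient = 0.3086 − 0.04193 × 2.36 = 0.2096452 mGal/m
Combined elevation correction = 0.2096452 × 179.0 = 37.5 mGal

37.5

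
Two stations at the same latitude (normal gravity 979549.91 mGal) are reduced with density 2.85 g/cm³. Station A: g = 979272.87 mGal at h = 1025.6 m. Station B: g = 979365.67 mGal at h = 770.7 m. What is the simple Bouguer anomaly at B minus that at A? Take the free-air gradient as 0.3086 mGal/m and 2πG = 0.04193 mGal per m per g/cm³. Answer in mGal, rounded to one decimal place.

44.6

Δg_SB(A) = 979272.87 − 979549.91 + 0.3086×1025.6 − 0.04193×2.85×1025.6 = -83.10 mGal
Δg_SB(B) = 979365.67 − 979549.91 + 0.3086×770.7 − 0.04193×2.85×770.7 = -38.50 mGal
Difference = -38.50 − (-83.10) = 44.60 mGal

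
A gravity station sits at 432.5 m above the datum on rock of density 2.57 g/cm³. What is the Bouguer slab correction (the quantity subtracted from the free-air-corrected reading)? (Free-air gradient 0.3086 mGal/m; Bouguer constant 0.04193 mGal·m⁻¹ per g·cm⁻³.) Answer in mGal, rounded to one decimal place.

Bouguer slab correction = 0.04193 × 2.57 × 432.5 = 46.6 mGal

46.6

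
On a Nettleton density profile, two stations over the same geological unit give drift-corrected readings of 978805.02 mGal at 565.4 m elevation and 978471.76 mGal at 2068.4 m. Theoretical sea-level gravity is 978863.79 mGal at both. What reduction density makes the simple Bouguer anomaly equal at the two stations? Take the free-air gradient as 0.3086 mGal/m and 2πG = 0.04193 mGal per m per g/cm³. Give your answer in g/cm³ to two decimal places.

2.07

Δg_obs = 978471.76 − 978805.02 = -333.26 mGal over Δh = 2068.4 − 565.4 = 1503.0 m
Equal Bouguer anomalies ⇒ Δg_obs + (0.3086 − 0.04193ρ)·Δh = 0
0.3086 − 0.04193ρ = −Δg_obs/Δh = 0.22173
ρ = (0.3086 − 0.22173) / 0.04193 = 2.07 g/cm³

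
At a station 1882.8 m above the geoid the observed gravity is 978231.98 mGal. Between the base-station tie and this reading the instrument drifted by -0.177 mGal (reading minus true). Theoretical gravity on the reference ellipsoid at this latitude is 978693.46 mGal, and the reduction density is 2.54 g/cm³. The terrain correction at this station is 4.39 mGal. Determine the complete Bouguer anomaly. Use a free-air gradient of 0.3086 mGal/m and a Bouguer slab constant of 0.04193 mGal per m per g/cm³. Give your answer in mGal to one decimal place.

Drift-corrected reading = 978231.98 − (-0.177) = 978232.157 mGal
Free-air correction = 0.3086 × 1882.8 = 581.03 mGal
Free-air anomaly = 978232.157 − 978693.46 + (581.03) = 119.727 mGal
Bouguer slab correction = 0.04193 × 2.54 × 1882.8 = 200.52 mGal
Simple Bouguer anomaly = 119.727 − (200.52) = -80.793 mGal
Complete Bouguer anomaly = -80.793 + 4.39 = -76.403 mGal

-76.4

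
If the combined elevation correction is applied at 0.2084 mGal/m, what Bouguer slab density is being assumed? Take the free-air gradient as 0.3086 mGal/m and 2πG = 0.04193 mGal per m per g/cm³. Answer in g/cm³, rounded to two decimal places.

2.39

0.2084 = 0.3086 − 0.04193 × ρ
ρ = (0.3086 − 0.2084) / 0.04193 = 2.39 g/cm³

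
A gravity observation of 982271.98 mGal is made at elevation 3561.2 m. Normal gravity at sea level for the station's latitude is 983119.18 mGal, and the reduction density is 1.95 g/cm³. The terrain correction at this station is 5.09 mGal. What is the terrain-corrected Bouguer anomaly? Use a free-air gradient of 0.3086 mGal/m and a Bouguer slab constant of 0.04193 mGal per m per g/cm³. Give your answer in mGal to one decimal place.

-34.3

Free-air correction = 0.3086 × 3561.2 = 1098.99 mGal
Free-air anomaly = 982271.98 − 983119.18 + (1098.99) = 251.79 mGal
Bouguer slab correction = 0.04193 × 1.95 × 3561.2 = 291.18 mGal
Simple Bouguer anomaly = 251.79 − (291.18) = -39.39 mGal
Complete Bouguer anomaly = -39.39 + 5.09 = -34.30 mGal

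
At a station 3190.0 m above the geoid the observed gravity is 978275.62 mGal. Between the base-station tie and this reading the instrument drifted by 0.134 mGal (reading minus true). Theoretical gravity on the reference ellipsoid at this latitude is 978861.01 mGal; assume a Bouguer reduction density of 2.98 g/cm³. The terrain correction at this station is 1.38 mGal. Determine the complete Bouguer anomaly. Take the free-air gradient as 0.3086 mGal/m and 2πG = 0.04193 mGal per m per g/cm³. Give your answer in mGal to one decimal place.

1.7

Drift-corrected reading = 978275.62 − (0.134) = 978275.486 mGal
Free-air correction = 0.3086 × 3190.0 = 984.43 mGal
Free-air anomaly = 978275.486 − 978861.01 + (984.43) = 398.906 mGal
Bouguer slab correction = 0.04193 × 2.98 × 3190.0 = 398.59 mGal
Simple Bouguer anomaly = 398.906 − (398.59) = 0.316 mGal
Complete Bouguer anomaly = 0.316 + 1.38 = 1.696 mGal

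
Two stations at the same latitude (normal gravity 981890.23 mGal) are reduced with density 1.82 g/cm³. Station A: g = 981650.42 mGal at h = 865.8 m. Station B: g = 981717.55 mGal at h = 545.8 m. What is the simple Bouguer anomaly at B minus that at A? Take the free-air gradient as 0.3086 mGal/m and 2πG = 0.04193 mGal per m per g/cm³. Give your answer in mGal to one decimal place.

-7.2

Δg_SB(A) = 981650.42 − 981890.23 + 0.3086×865.8 − 0.04193×1.82×865.8 = -38.70 mGal
Δg_SB(B) = 981717.55 − 981890.23 + 0.3086×545.8 − 0.04193×1.82×545.8 = -45.90 mGal
Difference = -45.90 − (-38.70) = -7.20 mGal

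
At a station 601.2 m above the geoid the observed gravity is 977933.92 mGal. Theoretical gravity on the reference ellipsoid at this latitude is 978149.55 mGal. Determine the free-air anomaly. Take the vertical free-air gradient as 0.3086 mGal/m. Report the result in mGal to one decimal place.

Free-air correction = 0.3086 × 601.2 = 185.53 mGal
Free-air anomaly = 977933.92 − 978149.55 + (185.53) = -30.10 mGal

-30.1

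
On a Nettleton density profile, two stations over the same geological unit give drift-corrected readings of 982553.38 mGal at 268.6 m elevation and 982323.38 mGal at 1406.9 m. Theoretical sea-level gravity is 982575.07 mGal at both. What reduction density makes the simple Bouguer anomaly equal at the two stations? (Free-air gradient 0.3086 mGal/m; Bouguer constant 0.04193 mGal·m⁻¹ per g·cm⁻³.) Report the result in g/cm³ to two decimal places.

2.54

Δg_obs = 982323.38 − 982553.38 = -230.00 mGal over Δh = 1406.9 − 268.6 = 1138.3 m
Equal Bouguer anomalies ⇒ Δg_obs + (0.3086 − 0.04193ρ)·Δh = 0
0.3086 − 0.04193ρ = −Δg_obs/Δh = 0.20206
ρ = (0.3086 − 0.20206) / 0.04193 = 2.54 g/cm³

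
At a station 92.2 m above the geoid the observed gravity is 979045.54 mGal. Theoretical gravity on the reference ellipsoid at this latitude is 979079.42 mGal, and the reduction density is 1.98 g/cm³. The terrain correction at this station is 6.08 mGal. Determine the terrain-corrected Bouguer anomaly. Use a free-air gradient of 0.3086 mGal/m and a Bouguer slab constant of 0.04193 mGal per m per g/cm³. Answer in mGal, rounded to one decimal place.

Free-air correction = 0.3086 × 92.2 = 28.45 mGal
Free-air anomaly = 979045.54 − 979079.42 + (28.45) = -5.43 mGal
Bouguer slab correction = 0.04193 × 1.98 × 92.2 = 7.65 mGal
Simple Bouguer anomaly = -5.43 − (7.65) = -13.08 mGal
Complete Bouguer anomaly = -13.08 + 6.08 = -7.00 mGal

-7.0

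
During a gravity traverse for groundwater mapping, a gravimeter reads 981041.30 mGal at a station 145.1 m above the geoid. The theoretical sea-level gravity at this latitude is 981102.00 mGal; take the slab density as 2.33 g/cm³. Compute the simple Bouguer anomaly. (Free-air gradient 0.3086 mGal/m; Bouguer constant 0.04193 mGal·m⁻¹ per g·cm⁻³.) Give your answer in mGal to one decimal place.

Free-air correction = 0.3086 × 145.1 = 44.78 mGal
Free-air anomaly = 981041.30 − 981102.00 + (44.78) = -15.92 mGal
Bouguer slab correction = 0.04193 × 2.33 × 145.1 = 14.18 mGal
Simple Bouguer anomaly = -15.92 − (14.18) = -30.10 mGal

-30.1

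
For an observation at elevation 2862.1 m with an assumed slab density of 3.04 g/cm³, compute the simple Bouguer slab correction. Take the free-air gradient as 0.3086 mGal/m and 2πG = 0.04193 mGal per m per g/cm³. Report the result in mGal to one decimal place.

364.8

Bouguer slab correction = 0.04193 × 3.04 × 2862.1 = 364.8 mGal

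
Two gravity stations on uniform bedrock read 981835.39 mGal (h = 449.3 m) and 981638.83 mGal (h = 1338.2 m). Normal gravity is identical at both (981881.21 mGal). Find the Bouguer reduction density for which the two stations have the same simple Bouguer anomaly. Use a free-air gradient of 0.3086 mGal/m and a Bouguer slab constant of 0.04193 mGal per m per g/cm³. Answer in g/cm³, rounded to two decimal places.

2.09

Δg_obs = 981638.83 − 981835.39 = -196.56 mGal over Δh = 1338.2 − 449.3 = 888.9 m
Equal Bouguer anomalies ⇒ Δg_obs + (0.3086 − 0.04193ρ)·Δh = 0
0.3086 − 0.04193ρ = −Δg_obs/Δh = 0.22113
ρ = (0.3086 − 0.22113) / 0.04193 = 2.09 g/cm³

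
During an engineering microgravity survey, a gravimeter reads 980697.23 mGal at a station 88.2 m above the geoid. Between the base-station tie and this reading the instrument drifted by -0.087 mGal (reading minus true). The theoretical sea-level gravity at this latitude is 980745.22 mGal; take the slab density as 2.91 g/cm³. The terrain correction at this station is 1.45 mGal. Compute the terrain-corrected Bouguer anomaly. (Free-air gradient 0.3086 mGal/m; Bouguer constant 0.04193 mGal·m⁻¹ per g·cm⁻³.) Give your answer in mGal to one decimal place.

Drift-corrected reading = 980697.23 − (-0.087) = 980697.317 mGal
Free-air correction = 0.3086 × 88.2 = 27.22 mGal
Free-air anomaly = 980697.317 − 980745.22 + (27.22) = -20.683 mGal
Bouguer slab correction = 0.04193 × 2.91 × 88.2 = 10.76 mGal
Simple Bouguer anomaly = -20.683 − (10.76) = -31.443 mGal
Complete Bouguer anomaly = -31.443 + 1.45 = -29.993 mGal

-30.0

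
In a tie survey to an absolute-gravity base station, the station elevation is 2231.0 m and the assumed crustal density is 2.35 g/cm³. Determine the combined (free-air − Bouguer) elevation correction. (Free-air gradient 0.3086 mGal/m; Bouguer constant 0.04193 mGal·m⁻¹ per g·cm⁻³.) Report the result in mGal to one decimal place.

468.7

Combined gradient = 0.3086 − 0.04193 × 2.35 = 0.2100645 mGal/m
Combined elevation correction = 0.2100645 × 2231.0 = 468.7 mGal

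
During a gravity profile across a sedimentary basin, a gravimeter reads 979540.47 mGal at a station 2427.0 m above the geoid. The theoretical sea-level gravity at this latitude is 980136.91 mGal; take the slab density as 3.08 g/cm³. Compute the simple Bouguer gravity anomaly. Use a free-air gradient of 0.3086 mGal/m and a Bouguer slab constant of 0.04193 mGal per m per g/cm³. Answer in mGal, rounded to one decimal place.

Free-air correction = 0.3086 × 2427.0 = 748.97 mGal
Free-air anomaly = 979540.47 − 980136.91 + (748.97) = 152.53 mGal
Bouguer slab correction = 0.04193 × 3.08 × 2427.0 = 313.43 mGal
Simple Bouguer anomaly = 152.53 − (313.43) = -160.90 mGal

-160.9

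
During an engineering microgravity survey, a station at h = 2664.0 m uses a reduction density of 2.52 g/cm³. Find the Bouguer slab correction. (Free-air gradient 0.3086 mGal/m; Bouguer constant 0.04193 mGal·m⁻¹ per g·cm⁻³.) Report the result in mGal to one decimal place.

Bouguer slab correction = 0.04193 × 2.52 × 2664.0 = 281.5 mGal

281.5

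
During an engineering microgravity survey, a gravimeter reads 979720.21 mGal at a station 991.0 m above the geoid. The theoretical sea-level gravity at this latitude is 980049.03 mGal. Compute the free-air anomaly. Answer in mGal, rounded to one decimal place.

-23.0

Free-air correction = 0.3086 × 991.0 = 305.82 mGal
Free-air anomaly = 979720.21 − 980049.03 + (305.82) = -23.00 mGal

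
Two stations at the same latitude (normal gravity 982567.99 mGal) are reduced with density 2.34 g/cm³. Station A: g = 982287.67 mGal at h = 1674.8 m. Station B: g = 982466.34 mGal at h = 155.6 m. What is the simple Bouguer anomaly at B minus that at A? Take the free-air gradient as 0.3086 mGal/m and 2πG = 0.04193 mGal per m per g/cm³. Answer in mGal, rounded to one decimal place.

Δg_SB(A) = 982287.67 − 982567.99 + 0.3086×1674.8 − 0.04193×2.34×1674.8 = 72.20 mGal
Δg_SB(B) = 982466.34 − 982567.99 + 0.3086×155.6 − 0.04193×2.34×155.6 = -68.90 mGal
Difference = -68.90 − (72.20) = -141.10 mGal

-141.1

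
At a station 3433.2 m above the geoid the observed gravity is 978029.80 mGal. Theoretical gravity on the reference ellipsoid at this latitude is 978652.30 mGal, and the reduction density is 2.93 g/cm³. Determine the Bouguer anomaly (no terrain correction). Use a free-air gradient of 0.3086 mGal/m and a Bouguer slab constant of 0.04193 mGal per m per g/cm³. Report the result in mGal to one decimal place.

Free-air correction = 0.3086 × 3433.2 = 1059.49 mGal
Free-air anomaly = 978029.80 − 978652.30 + (1059.49) = 436.99 mGal
Bouguer slab correction = 0.04193 × 2.93 × 3433.2 = 421.79 mGal
Simple Bouguer anomaly = 436.99 − (421.79) = 15.20 mGal

15.2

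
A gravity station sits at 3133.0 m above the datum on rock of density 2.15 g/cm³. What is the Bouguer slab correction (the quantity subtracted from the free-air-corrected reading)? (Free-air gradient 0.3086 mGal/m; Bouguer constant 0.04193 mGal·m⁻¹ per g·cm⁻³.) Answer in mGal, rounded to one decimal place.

282.4

Bouguer slab correction = 0.04193 × 2.15 × 3133.0 = 282.4 mGal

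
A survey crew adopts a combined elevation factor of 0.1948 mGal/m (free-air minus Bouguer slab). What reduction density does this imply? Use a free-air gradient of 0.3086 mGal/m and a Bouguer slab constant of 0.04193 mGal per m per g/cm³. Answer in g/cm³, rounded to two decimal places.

0.1948 = 0.3086 − 0.04193 × ρ
ρ = (0.3086 − 0.1948) / 0.04193 = 2.71 g/cm³

2.71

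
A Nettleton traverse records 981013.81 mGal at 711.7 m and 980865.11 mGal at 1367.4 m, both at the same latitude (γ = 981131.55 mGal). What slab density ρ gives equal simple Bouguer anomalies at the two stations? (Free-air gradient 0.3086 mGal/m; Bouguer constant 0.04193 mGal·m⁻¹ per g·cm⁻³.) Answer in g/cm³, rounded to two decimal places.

1.95

Δg_obs = 980865.11 − 981013.81 = -148.70 mGal over Δh = 1367.4 − 711.7 = 655.7 m
Equal Bouguer anomalies ⇒ Δg_obs + (0.3086 − 0.04193ρ)·Δh = 0
0.3086 − 0.04193ρ = −Δg_obs/Δh = 0.22678
ρ = (0.3086 − 0.22678) / 0.04193 = 1.95 g/cm³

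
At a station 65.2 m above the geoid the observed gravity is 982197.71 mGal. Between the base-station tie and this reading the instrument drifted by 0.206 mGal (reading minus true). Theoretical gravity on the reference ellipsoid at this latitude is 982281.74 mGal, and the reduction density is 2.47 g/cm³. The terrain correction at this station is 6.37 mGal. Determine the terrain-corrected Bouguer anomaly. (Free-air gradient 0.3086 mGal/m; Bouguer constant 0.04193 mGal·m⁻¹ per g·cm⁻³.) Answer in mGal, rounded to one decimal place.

Drift-corrected reading = 982197.71 − (0.206) = 982197.504 mGal
Free-air correction = 0.3086 × 65.2 = 20.12 mGal
Free-air anomaly = 982197.504 − 982281.74 + (20.12) = -64.116 mGal
Bouguer slab correction = 0.04193 × 2.47 × 65.2 = 6.75 mGal
Simple Bouguer anomaly = -64.116 − (6.75) = -70.866 mGal
Complete Bouguer anomaly = -70.866 + 6.37 = -64.496 mGal

-64.5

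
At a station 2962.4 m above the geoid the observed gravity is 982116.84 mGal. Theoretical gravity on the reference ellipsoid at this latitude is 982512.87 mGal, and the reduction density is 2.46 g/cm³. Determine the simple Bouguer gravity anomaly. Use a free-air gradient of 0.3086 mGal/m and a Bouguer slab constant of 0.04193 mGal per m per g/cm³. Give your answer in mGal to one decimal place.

Free-air correction = 0.3086 × 2962.4 = 914.20 mGal
Free-air anomaly = 982116.84 − 982512.87 + (914.20) = 518.17 mGal
Bouguer slab correction = 0.04193 × 2.46 × 2962.4 = 305.57 mGal
Simple Bouguer anomaly = 518.17 − (305.57) = 212.60 mGal

212.6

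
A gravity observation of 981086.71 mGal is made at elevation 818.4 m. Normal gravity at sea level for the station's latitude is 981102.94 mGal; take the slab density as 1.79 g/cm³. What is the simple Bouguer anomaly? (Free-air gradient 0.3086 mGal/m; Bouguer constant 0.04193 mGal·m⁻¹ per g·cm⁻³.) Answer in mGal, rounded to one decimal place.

Free-air correction = 0.3086 × 818.4 = 252.56 mGal
Free-air anomaly = 981086.71 − 981102.94 + (252.56) = 236.33 mGal
Bouguer slab correction = 0.04193 × 1.79 × 818.4 = 61.42 mGal
Simple Bouguer anomaly = 236.33 − (61.42) = 174.91 mGal

174.9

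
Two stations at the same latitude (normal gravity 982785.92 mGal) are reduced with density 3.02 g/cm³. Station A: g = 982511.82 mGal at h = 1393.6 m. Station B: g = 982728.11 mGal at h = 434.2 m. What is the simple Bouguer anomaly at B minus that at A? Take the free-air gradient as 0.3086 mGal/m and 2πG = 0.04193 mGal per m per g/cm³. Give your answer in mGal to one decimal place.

Δg_SB(A) = 982511.82 − 982785.92 + 0.3086×1393.6 − 0.04193×3.02×1393.6 = -20.50 mGal
Δg_SB(B) = 982728.11 − 982785.92 + 0.3086×434.2 − 0.04193×3.02×434.2 = 21.20 mGal
Difference = 21.20 − (-20.50) = 41.70 mGal

41.7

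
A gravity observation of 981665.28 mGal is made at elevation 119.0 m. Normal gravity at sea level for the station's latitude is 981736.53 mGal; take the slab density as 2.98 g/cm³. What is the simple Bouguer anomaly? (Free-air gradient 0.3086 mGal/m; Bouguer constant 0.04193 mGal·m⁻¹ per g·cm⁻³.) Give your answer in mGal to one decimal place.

-49.4

Free-air correction = 0.3086 × 119.0 = 36.72 mGal
Free-air anomaly = 981665.28 − 981736.53 + (36.72) = -34.53 mGal
Bouguer slab correction = 0.04193 × 2.98 × 119.0 = 14.87 mGal
Simple Bouguer anomaly = -34.53 − (14.87) = -49.40 mGal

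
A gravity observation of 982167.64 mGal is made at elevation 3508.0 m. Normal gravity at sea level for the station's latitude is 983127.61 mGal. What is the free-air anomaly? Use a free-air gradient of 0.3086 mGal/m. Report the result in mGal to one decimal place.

Free-air correction = 0.3086 × 3508.0 = 1082.57 mGal
Free-air anomaly = 982167.64 − 983127.61 + (1082.57) = 122.60 mGal

122.6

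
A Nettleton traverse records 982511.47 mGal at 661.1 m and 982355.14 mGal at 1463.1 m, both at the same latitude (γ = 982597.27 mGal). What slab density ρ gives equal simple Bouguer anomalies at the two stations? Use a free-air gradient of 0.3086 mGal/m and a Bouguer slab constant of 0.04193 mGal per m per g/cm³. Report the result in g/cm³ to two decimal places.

Δg_obs = 982355.14 − 982511.47 = -156.33 mGal over Δh = 1463.1 − 661.1 = 802.0 m
Equal Bouguer anomalies ⇒ Δg_obs + (0.3086 − 0.04193ρ)·Δh = 0
0.3086 − 0.04193ρ = −Δg_obs/Δh = 0.19493
ρ = (0.3086 − 0.19493) / 0.04193 = 2.71 g/cm³

2.71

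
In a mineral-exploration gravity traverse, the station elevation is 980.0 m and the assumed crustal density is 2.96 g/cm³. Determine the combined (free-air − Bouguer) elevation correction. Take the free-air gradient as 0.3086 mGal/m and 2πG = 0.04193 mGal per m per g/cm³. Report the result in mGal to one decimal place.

180.8

Combined gradient = 0.3086 − 0.04193 × 2.96 = 0.1844872 mGal/m
Combined elevation correction = 0.1844872 × 980.0 = 180.8 mGal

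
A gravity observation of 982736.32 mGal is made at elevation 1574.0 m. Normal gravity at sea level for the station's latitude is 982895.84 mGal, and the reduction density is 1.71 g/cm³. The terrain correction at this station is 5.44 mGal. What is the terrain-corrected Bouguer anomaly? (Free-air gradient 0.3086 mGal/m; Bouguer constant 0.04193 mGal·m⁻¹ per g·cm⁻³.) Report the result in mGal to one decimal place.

218.8

Free-air correction = 0.3086 × 1574.0 = 485.74 mGal
Free-air anomaly = 982736.32 − 982895.84 + (485.74) = 326.22 mGal
Bouguer slab correction = 0.04193 × 1.71 × 1574.0 = 112.86 mGal
Simple Bouguer anomaly = 326.22 − (112.86) = 213.36 mGal
Complete Bouguer anomaly = 213.36 + 5.44 = 218.80 mGal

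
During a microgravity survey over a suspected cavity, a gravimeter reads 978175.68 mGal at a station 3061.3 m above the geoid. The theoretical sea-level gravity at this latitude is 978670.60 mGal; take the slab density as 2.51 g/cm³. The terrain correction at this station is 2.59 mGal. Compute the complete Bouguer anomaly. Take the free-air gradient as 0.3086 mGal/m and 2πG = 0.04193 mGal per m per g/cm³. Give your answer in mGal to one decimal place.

130.2

Free-air correction = 0.3086 × 3061.3 = 944.72 mGal
Free-air anomaly = 978175.68 − 978670.60 + (944.72) = 449.80 mGal
Bouguer slab correction = 0.04193 × 2.51 × 3061.3 = 322.18 mGal
Simple Bouguer anomaly = 449.80 − (322.18) = 127.62 mGal
Complete Bouguer anomaly = 127.62 + 2.59 = 130.21 mGal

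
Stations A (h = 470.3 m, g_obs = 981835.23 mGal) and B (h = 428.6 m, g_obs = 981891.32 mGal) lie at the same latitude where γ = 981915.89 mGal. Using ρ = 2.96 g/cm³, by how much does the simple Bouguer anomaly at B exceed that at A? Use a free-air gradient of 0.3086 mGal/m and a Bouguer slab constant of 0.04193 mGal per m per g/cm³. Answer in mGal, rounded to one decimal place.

48.4

Δg_SB(A) = 981835.23 − 981915.89 + 0.3086×470.3 − 0.04193×2.96×470.3 = 6.10 mGal
Δg_SB(B) = 981891.32 − 981915.89 + 0.3086×428.6 − 0.04193×2.96×428.6 = 54.50 mGal
Difference = 54.50 − (6.10) = 48.40 mGal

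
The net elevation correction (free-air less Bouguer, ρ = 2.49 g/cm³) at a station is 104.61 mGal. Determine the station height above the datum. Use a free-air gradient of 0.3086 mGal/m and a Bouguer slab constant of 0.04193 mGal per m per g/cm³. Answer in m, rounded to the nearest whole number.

Combined gradient = 0.3086 − 0.04193 × 2.49 = 0.2041943 mGal/m
h = 104.61 / 0.2041943 = 512.31 m

512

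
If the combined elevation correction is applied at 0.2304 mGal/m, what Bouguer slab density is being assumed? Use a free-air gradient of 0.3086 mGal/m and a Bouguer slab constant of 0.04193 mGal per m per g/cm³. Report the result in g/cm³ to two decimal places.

1.87

0.2304 = 0.3086 − 0.04193 × ρ
ρ = (0.3086 − 0.2304) / 0.04193 = 1.87 g/cm³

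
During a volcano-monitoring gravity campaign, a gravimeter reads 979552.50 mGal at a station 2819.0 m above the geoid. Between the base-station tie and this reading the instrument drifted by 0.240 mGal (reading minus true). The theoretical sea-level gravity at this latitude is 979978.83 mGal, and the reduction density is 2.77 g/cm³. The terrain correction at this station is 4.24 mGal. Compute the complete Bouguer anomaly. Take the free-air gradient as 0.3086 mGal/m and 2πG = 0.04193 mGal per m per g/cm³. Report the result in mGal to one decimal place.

120.2

Drift-corrected reading = 979552.50 − (0.240) = 979552.260 mGal
Free-air correction = 0.3086 × 2819.0 = 869.94 mGal
Free-air anomaly = 979552.260 − 979978.83 + (869.94) = 443.370 mGal
Bouguer slab correction = 0.04193 × 2.77 × 2819.0 = 327.42 mGal
Simple Bouguer anomaly = 443.370 − (327.42) = 115.950 mGal
Complete Bouguer anomaly = 115.950 + 4.24 = 120.190 mGal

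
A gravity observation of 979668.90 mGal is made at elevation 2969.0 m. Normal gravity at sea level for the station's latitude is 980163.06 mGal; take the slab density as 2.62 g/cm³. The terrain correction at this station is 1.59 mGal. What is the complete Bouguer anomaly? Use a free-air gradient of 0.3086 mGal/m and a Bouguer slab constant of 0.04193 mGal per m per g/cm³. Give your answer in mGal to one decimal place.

97.5

Free-air correction = 0.3086 × 2969.0 = 916.23 mGal
Free-air anomaly = 979668.90 − 980163.06 + (916.23) = 422.07 mGal
Bouguer slab correction = 0.04193 × 2.62 × 2969.0 = 326.16 mGal
Simple Bouguer anomaly = 422.07 − (326.16) = 95.91 mGal
Complete Bouguer anomaly = 95.91 + 1.59 = 97.50 mGal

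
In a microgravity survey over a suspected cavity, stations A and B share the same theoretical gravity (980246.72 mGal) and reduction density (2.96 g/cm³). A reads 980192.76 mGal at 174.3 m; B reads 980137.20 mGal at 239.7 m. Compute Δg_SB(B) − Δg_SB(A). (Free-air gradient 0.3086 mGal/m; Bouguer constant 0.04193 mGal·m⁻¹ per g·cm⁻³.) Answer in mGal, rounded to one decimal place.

-43.5

Δg_SB(A) = 980192.76 − 980246.72 + 0.3086×174.3 − 0.04193×2.96×174.3 = -21.80 mGal
Δg_SB(B) = 980137.20 − 980246.72 + 0.3086×239.7 − 0.04193×2.96×239.7 = -65.30 mGal
Difference = -65.30 − (-21.80) = -43.50 mGal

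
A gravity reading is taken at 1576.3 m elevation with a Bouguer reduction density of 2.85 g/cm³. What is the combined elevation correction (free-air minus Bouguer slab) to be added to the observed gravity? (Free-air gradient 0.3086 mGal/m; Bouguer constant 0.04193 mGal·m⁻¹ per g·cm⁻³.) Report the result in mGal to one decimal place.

298.1

Combined gradient = 0.3086 − 0.04193 × 2.85 = 0.1890995 mGal/m
Combined elevation correction = 0.1890995 × 1576.3 = 298.1 mGal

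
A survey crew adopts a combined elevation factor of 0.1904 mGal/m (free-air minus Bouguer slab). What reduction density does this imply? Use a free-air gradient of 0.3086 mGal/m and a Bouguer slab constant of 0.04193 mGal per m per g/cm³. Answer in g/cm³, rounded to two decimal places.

2.82

0.1904 = 0.3086 − 0.04193 × ρ
ρ = (0.3086 − 0.1904) / 0.04193 = 2.82 g/cm³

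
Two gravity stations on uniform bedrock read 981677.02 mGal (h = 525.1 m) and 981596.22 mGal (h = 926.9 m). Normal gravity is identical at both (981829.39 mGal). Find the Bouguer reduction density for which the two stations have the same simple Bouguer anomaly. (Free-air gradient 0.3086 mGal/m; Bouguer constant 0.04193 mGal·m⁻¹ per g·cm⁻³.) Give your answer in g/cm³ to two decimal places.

2.56

Δg_obs = 981596.22 − 981677.02 = -80.80 mGal over Δh = 926.9 − 525.1 = 401.8 m
Equal Bouguer anomalies ⇒ Δg_obs + (0.3086 − 0.04193ρ)·Δh = 0
0.3086 − 0.04193ρ = −Δg_obs/Δh = 0.20110
ρ = (0.3086 − 0.20110) / 0.04193 = 2.56 g/cm³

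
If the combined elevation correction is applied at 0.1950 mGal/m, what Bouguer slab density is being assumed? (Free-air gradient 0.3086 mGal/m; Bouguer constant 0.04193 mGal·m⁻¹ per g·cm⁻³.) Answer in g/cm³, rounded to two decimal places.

2.71

0.1950 = 0.3086 − 0.04193 × ρ
ρ = (0.3086 − 0.1950) / 0.04193 = 2.71 g/cm³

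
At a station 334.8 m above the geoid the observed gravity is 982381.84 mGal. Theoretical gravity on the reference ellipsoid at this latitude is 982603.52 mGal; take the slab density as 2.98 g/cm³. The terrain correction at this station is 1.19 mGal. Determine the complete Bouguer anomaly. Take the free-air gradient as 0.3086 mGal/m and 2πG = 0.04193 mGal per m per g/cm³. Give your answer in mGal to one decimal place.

Free-air correction = 0.3086 × 334.8 = 103.32 mGal
Free-air anomaly = 982381.84 − 982603.52 + (103.32) = -118.36 mGal
Bouguer slab correction = 0.04193 × 2.98 × 334.8 = 41.83 mGal
Simple Bouguer anomaly = -118.36 − (41.83) = -160.19 mGal
Complete Bouguer anomaly = -160.19 + 1.19 = -159.00 mGal

-159.0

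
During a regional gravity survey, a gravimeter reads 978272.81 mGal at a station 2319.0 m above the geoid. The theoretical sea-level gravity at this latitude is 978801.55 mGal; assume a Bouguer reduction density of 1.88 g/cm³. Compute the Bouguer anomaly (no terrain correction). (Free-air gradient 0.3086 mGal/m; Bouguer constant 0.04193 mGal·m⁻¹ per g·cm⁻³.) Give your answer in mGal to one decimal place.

4.1

Free-air correction = 0.3086 × 2319.0 = 715.64 mGal
Free-air anomaly = 978272.81 − 978801.55 + (715.64) = 186.90 mGal
Bouguer slab correction = 0.04193 × 1.88 × 2319.0 = 182.80 mGal
Simple Bouguer anomaly = 186.90 − (182.80) = 4.10 mGal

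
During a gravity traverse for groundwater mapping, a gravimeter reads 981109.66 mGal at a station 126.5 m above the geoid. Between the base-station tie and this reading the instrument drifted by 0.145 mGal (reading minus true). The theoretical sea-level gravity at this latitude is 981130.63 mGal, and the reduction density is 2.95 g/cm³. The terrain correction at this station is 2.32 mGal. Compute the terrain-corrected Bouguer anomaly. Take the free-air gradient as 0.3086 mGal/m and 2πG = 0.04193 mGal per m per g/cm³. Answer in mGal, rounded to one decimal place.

Drift-corrected reading = 981109.66 − (0.145) = 981109.515 mGal
Free-air correction = 0.3086 × 126.5 = 39.04 mGal
Free-air anomaly = 981109.515 − 981130.63 + (39.04) = 17.925 mGal
Bouguer slab correction = 0.04193 × 2.95 × 126.5 = 15.65 mGal
Simple Bouguer anomaly = 17.925 − (15.65) = 2.275 mGal
Complete Bouguer anomaly = 2.275 + 2.32 = 4.595 mGal

4.6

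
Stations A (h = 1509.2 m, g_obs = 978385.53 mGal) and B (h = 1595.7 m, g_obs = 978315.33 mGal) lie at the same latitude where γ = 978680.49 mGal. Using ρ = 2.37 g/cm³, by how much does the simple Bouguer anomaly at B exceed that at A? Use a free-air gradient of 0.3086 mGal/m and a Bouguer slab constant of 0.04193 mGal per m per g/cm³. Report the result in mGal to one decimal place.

-52.1

Δg_SB(A) = 978385.53 − 978680.49 + 0.3086×1509.2 − 0.04193×2.37×1509.2 = 20.80 mGal
Δg_SB(B) = 978315.33 − 978680.49 + 0.3086×1595.7 − 0.04193×2.37×1595.7 = -31.30 mGal
Difference = -31.30 − (20.80) = -52.10 mGal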